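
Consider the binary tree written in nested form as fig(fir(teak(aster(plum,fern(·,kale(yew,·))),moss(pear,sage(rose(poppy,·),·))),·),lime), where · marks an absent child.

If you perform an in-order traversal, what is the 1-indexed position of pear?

In-order visits the left subtree, then the node, then the right subtree.
At fig: go left to fir.
  At fir: go left to teak.
    At teak: go left to aster.
      At aster: go left to plum.
        plum is a leaf — visit plum.
      Visit aster.
      At aster: go right to fern.
        At fern: no left child.
        Visit fern.
        At fern: go right to kale.
          At kale: go left to yew.
            yew is a leaf — visit yew.
          Visit kale.
          At kale: no right child.
    Visit teak.
    At teak: go right to moss.
      At moss: go left to pear.
        pear is a leaf — visit pear.
      Visit moss.
      At moss: go right to sage.
        At sage: go left to rose.
          At rose: go left to poppy.
            poppy is a leaf — visit poppy.
          Visit rose.
          At rose: no right child.
        Visit sage.
        At sage: no right child.
  Visit fir.
  At fir: no right child.
Visit fig.
At fig: go right to lime.
  lime is a leaf — visit lime.
Full in-order sequence: plum, aster, fern, yew, kale, teak, pear, moss, poppy, rose, sage, fir, fig, lime.

7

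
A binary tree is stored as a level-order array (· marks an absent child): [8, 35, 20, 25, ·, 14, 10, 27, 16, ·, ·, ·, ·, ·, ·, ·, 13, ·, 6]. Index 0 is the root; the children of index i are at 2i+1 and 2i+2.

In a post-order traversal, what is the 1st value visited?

13

Post-order visits the left subtree, then the right subtree, then the node.
At 8: go left to 35.
  At 35: go left to 25.
    At 25: go left to 27.
      At 27: no left child.
      At 27: go right to 13.
        13 is a leaf — visit 13.
      Visit 27.
    At 25: go right to 16.
      At 16: no left child.
      At 16: go right to 6.
        6 is a leaf — visit 6.
      Visit 16.
    Visit 25.
  At 35: no right child.
  Visit 35.
At 8: go right to 20.
  At 20: go left to 14.
    14 is a leaf — visit 14.
  At 20: go right to 10.
    10 is a leaf — visit 10.
  Visit 20.
Visit 8.
Full post-order sequence: 13, 27, 6, 16, 25, 35, 14, 10, 20, 8.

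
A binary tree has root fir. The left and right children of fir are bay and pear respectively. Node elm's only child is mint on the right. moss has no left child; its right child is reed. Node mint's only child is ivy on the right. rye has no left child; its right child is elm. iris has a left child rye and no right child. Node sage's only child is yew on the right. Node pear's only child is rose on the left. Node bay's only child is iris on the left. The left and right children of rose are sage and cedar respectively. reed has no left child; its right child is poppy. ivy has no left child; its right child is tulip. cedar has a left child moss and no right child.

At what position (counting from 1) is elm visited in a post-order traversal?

4

Post-order visits the left subtree, then the right subtree, then the node.
At fir: go left to bay.
  At bay: go left to iris.
    At iris: go left to rye.
      At rye: no left child.
      At rye: go right to elm.
        At elm: no left child.
        At elm: go right to mint.
          At mint: no left child.
          At mint: go right to ivy.
            At ivy: no left child.
            At ivy: go right to tulip.
              tulip is a leaf — visit tulip.
            Visit ivy.
          Visit mint.
        Visit elm.
      Visit rye.
    At iris: no right child.
    Visit iris.
  At bay: no right child.
  Visit bay.
At fir: go right to pear.
  At pear: go left to rose.
    At rose: go left to sage.
      At sage: no left child.
      At sage: go right to yew.
        yew is a leaf — visit yew.
      Visit sage.
    At rose: go right to cedar.
      At cedar: go left to moss.
        At moss: no left child.
        At moss: go right to reed.
          At reed: no left child.
          At reed: go right to poppy.
            poppy is a leaf — visit poppy.
          Visit reed.
        Visit moss.
      At cedar: no right child.
      Visit cedar.
    Visit rose.
  At pear: no right child.
  Visit pear.
Visit fir.
Full post-order sequence: tulip, ivy, mint, elm, rye, iris, bay, yew, sage, poppy, reed, moss, cedar, rose, pear, fir.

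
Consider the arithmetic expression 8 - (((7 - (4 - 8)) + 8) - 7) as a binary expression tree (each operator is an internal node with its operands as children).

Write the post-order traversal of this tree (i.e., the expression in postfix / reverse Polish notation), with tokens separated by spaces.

Post-order on an expression tree gives postfix notation: for each operator, emit left operand, right operand, then the operator.

8 7 4 8 - - 8 + 7 - -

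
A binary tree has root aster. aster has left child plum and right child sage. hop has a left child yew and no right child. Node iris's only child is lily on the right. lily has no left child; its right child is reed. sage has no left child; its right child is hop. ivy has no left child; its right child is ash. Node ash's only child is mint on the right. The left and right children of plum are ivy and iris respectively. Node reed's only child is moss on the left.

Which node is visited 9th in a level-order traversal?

yew

Level-order visits nodes level by level from the root, left to right within each level.
Level 0: aster
Level 1: plum, sage
Level 2: ivy, iris, hop
Level 3: ash, lily, yew
Level 4: mint, reed
Level 5: moss
Full level-order sequence: aster, plum, sage, ivy, iris, hop, ash, lily, yew, mint, reed, moss.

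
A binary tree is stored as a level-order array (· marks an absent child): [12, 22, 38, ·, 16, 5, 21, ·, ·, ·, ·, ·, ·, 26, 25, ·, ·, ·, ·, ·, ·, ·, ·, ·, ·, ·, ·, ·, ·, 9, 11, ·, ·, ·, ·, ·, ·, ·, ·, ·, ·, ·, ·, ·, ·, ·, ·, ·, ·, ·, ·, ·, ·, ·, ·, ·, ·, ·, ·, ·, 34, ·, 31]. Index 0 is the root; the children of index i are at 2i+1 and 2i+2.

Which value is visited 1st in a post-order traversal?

16

Post-order visits the left subtree, then the right subtree, then the node.
At 12: go left to 22.
  At 22: no left child.
  At 22: go right to 16.
    16 is a leaf — visit 16.
  Visit 22.
At 12: go right to 38.
  At 38: go left to 5.
    5 is a leaf — visit 5.
  At 38: go right to 21.
    At 21: go left to 26.
      26 is a leaf — visit 26.
    At 21: go right to 25.
      At 25: go left to 9.
        At 9: no left child.
        At 9: go right to 34.
          34 is a leaf — visit 34.
        Visit 9.
      At 25: go right to 11.
        At 11: no left child.
        At 11: go right to 31.
          31 is a leaf — visit 31.
        Visit 11.
      Visit 25.
    Visit 21.
  Visit 38.
Visit 12.
Full post-order sequence: 16, 22, 5, 26, 34, 9, 31, 11, 25, 21, 38, 12.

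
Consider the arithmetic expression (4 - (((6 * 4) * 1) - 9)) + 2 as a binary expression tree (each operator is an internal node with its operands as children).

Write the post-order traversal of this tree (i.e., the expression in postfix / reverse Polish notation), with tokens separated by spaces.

4 6 4 * 1 * 9 - - 2 +

Post-order on an expression tree gives postfix notation: for each operator, emit left operand, right operand, then the operator.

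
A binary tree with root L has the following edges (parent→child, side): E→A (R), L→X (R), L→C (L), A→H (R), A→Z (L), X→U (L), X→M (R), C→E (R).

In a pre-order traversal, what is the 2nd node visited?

Pre-order visits the node, then its left subtree, then its right subtree.
Visit L.
At L: go left to C.
  Visit C.
  At C: no left child.
  At C: go right to E.
    Visit E.
    At E: no left child.
    At E: go right to A.
      Visit A.
      At A: go left to Z.
        Z is a leaf — visit Z.
      At A: go right to H.
        H is a leaf — visit H.
At L: go right to X.
  Visit X.
  At X: go left to U.
    U is a leaf — visit U.
  At X: go right to M.
    M is a leaf — visit M.
Full pre-order sequence: L, C, E, A, Z, H, X, U, M.

C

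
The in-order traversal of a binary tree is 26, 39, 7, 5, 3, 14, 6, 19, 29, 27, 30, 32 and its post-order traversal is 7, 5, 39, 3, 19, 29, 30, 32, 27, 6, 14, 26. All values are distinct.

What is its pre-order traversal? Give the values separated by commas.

The last element of post-order is the root; it splits in-order into left and right subtrees.
Root 26: left subtree has 0 nodes { }, right has 11 {39, 7, 5, 3, 14, 6, 19, 29, 27, 30, 32}.
  Root 14: left subtree has 4 nodes {39, 7, 5, 3}, right has 6 {6, 19, 29, 27, 30, 32}.
    Root 3: left subtree has 3 nodes {39, 7, 5}, right has 0 { }.
      Root 39: left subtree has 0 nodes { }, right has 2 {7, 5}.
        Root 5: left subtree has 1 node {7}, right has 0 { }.
    Root 6: left subtree has 0 nodes { }, right has 5 {19, 29, 27, 30, 32}.
      Root 27: left subtree has 2 nodes {19, 29}, right has 2 {30, 32}.
        Root 29: left subtree has 1 node {19}, right has 0 { }.
        Root 32: left subtree has 1 node {30}, right has 0 { }.

26, 14, 3, 39, 5, 7, 6, 27, 29, 19, 32, 30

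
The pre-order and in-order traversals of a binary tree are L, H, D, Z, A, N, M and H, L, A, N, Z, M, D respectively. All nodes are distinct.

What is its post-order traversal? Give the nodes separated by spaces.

The first element of pre-order is the root; it splits in-order into left and right subtrees.
Root L: left subtree has 1 node {H}, right has 5 {A, N, Z, M, D}.
  Root D: left subtree has 4 nodes {A, N, Z, M}, right has 0 { }.
    Root Z: left subtree has 2 nodes {A, N}, right has 1 {M}.
      Root A: left subtree has 0 nodes { }, right has 1 {N}.

H N A M Z D L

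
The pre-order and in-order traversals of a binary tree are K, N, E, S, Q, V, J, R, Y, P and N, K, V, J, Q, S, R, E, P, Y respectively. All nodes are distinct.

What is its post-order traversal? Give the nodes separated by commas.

The first element of pre-order is the root; it splits in-order into left and right subtrees.
Root K: left subtree has 1 node {N}, right has 8 {V, J, Q, S, R, E, P, Y}.
  Root E: left subtree has 5 nodes {V, J, Q, S, R}, right has 2 {P, Y}.
    Root S: left subtree has 3 nodes {V, J, Q}, right has 1 {R}.
      Root Q: left subtree has 2 nodes {V, J}, right has 0 { }.
        Root V: left subtree has 0 nodes { }, right has 1 {J}.
    Root Y: left subtree has 1 node {P}, right has 0 { }.

N, J, V, Q, R, S, P, Y, E, K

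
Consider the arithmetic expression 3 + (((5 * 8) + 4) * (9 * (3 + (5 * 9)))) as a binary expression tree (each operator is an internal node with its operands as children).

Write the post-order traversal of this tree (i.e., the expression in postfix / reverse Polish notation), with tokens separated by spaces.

3 5 8 * 4 + 9 3 5 9 * + * * +

Post-order on an expression tree gives postfix notation: for each operator, emit left operand, right operand, then the operator.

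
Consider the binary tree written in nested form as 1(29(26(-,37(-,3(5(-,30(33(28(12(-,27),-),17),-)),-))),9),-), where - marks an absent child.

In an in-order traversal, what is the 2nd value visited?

In-order visits the left subtree, then the node, then the right subtree.
At 1: go left to 29.
  At 29: go left to 26.
    At 26: no left child.
    Visit 26.
    At 26: go right to 37.
      At 37: no left child.
      Visit 37.
      At 37: go right to 3.
        At 3: go left to 5.
          At 5: no left child.
          Visit 5.
          At 5: go right to 30.
            At 30: go left to 33.
              At 33: go left to 28.
                At 28: go left to 12.
                  At 12: no left child.
                  Visit 12.
                  At 12: go right to 27.
                    27 is a leaf — visit 27.
                Visit 28.
                At 28: no right child.
              Visit 33.
              At 33: go right to 17.
                17 is a leaf — visit 17.
            Visit 30.
            At 30: no right child.
        Visit 3.
        At 3: no right child.
  Visit 29.
  At 29: go right to 9.
    9 is a leaf — visit 9.
Visit 1.
At 1: no right child.
Full in-order sequence: 26, 37, 5, 12, 27, 28, 33, 17, 30, 3, 29, 9, 1.

37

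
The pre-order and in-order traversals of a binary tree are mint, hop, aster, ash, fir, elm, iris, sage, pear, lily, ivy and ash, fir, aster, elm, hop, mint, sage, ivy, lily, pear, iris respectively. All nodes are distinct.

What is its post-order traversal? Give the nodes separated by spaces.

fir ash elm aster hop ivy lily pear sage iris mint

The first element of pre-order is the root; it splits in-order into left and right subtrees.
Root mint: left subtree has 5 nodes {ash, fir, aster, elm, hop}, right has 5 {sage, ivy, lily, pear, iris}.
  Root hop: left subtree has 4 nodes {ash, fir, aster, elm}, right has 0 { }.
    Root aster: left subtree has 2 nodes {ash, fir}, right has 1 {elm}.
      Root ash: left subtree has 0 nodes { }, right has 1 {fir}.
  Root iris: left subtree has 4 nodes {sage, ivy, lily, pear}, right has 0 { }.
    Root sage: left subtree has 0 nodes { }, right has 3 {ivy, lily, pear}.
      Root pear: left subtree has 2 nodes {ivy, lily}, right has 0 { }.
        Root lily: left subtree has 1 node {ivy}, right has 0 { }.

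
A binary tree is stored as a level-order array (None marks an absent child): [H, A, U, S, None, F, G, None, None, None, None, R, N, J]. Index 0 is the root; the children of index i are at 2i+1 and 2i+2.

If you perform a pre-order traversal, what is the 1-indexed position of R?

6

Pre-order visits the node, then its left subtree, then its right subtree.
Visit H.
At H: go left to A.
  Visit A.
  At A: go left to S.
    S is a leaf — visit S.
  At A: no right child.
At H: go right to U.
  Visit U.
  At U: go left to F.
    Visit F.
    At F: go left to R.
      R is a leaf — visit R.
    At F: go right to N.
      N is a leaf — visit N.
  At U: go right to G.
    Visit G.
    At G: go left to J.
      J is a leaf — visit J.
    At G: no right child.
Full pre-order sequence: H, A, S, U, F, R, N, G, J.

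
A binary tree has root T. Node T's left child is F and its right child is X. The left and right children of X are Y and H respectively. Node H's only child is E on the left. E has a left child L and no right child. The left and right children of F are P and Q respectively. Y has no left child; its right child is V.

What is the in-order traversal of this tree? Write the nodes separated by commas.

In-order visits the left subtree, then the node, then the right subtree.
At T: go left to F.
  At F: go left to P.
    P is a leaf — visit P.
  Visit F.
  At F: go right to Q.
    Q is a leaf — visit Q.
Visit T.
At T: go right to X.
  At X: go left to Y.
    At Y: no left child.
    Visit Y.
    At Y: go right to V.
      V is a leaf — visit V.
  Visit X.
  At X: go right to H.
    At H: go left to E.
      At E: go left to L.
        L is a leaf — visit L.
      Visit E.
      At E: no right child.
    Visit H.
    At H: no right child.

P, F, Q, T, Y, V, X, L, E, H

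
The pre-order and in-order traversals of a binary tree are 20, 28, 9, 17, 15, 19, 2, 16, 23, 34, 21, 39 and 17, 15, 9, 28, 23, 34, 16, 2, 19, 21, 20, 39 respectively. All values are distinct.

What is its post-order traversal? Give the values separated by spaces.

The first element of pre-order is the root; it splits in-order into left and right subtrees.
Root 20: left subtree has 10 nodes {17, 15, 9, 28, 23, 34, 16, 2, 19, 21}, right has 1 {39}.
  Root 28: left subtree has 3 nodes {17, 15, 9}, right has 6 {23, 34, 16, 2, 19, 21}.
    Root 9: left subtree has 2 nodes {17, 15}, right has 0 { }.
      Root 17: left subtree has 0 nodes { }, right has 1 {15}.
    Root 19: left subtree has 4 nodes {23, 34, 16, 2}, right has 1 {21}.
      Root 2: left subtree has 3 nodes {23, 34, 16}, right has 0 { }.
        Root 16: left subtree has 2 nodes {23, 34}, right has 0 { }.
          Root 23: left subtree has 0 nodes { }, right has 1 {34}.

15 17 9 34 23 16 2 21 19 28 39 20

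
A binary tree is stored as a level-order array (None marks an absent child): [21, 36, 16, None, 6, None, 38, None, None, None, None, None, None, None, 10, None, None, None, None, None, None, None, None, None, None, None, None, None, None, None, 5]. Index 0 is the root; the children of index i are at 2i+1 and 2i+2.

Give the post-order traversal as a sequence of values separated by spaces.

6 36 5 10 38 16 21

Post-order visits the left subtree, then the right subtree, then the node.
At 21: go left to 36.
  At 36: no left child.
  At 36: go right to 6.
    6 is a leaf — visit 6.
  Visit 36.
At 21: go right to 16.
  At 16: no left child.
  At 16: go right to 38.
    At 38: no left child.
    At 38: go right to 10.
      At 10: no left child.
      At 10: go right to 5.
        5 is a leaf — visit 5.
      Visit 10.
    Visit 38.
  Visit 16.
Visit 21.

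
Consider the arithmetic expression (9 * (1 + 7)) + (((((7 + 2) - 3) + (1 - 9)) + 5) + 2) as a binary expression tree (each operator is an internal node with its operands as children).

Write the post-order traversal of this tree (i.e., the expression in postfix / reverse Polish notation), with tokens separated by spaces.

9 1 7 + * 7 2 + 3 - 1 9 - + 5 + 2 + +

Post-order on an expression tree gives postfix notation: for each operator, emit left operand, right operand, then the operator.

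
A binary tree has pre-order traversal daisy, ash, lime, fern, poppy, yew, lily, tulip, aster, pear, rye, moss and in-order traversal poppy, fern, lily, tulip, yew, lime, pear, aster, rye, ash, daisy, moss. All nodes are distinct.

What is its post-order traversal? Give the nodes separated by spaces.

The first element of pre-order is the root; it splits in-order into left and right subtrees.
Root daisy: left subtree has 10 nodes {poppy, fern, lily, tulip, yew, lime, pear, aster, rye, ash}, right has 1 {moss}.
  Root ash: left subtree has 9 nodes {poppy, fern, lily, tulip, yew, lime, pear, aster, rye}, right has 0 { }.
    Root lime: left subtree has 5 nodes {poppy, fern, lily, tulip, yew}, right has 3 {pear, aster, rye}.
      Root fern: left subtree has 1 node {poppy}, right has 3 {lily, tulip, yew}.
        Root yew: left subtree has 2 nodes {lily, tulip}, right has 0 { }.
          Root lily: left subtree has 0 nodes { }, right has 1 {tulip}.
      Root aster: left subtree has 1 node {pear}, right has 1 {rye}.

poppy tulip lily yew fern pear rye aster lime ash moss daisy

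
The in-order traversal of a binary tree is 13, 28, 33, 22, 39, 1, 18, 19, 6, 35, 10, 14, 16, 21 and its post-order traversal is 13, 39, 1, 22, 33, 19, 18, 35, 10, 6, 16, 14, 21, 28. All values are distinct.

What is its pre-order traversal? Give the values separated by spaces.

The last element of post-order is the root; it splits in-order into left and right subtrees.
Root 28: left subtree has 1 node {13}, right has 12 {33, 22, 39, 1, 18, 19, 6, 35, 10, 14, 16, 21}.
  Root 21: left subtree has 11 nodes {33, 22, 39, 1, 18, 19, 6, 35, 10, 14, 16}, right has 0 { }.
    Root 14: left subtree has 9 nodes {33, 22, 39, 1, 18, 19, 6, 35, 10}, right has 1 {16}.
      Root 6: left subtree has 6 nodes {33, 22, 39, 1, 18, 19}, right has 2 {35, 10}.
        Root 18: left subtree has 4 nodes {33, 22, 39, 1}, right has 1 {19}.
          Root 33: left subtree has 0 nodes { }, right has 3 {22, 39, 1}.
            Root 22: left subtree has 0 nodes { }, right has 2 {39, 1}.
              Root 1: left subtree has 1 node {39}, right has 0 { }.
        Root 10: left subtree has 1 node {35}, right has 0 { }.

28 13 21 14 6 18 33 22 1 39 19 10 35 16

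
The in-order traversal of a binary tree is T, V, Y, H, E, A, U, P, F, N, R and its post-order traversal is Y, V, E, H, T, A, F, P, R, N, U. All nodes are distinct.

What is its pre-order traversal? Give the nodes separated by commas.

U, A, T, H, V, Y, E, N, P, F, R

The last element of post-order is the root; it splits in-order into left and right subtrees.
Root U: left subtree has 6 nodes {T, V, Y, H, E, A}, right has 4 {P, F, N, R}.
  Root A: left subtree has 5 nodes {T, V, Y, H, E}, right has 0 { }.
    Root T: left subtree has 0 nodes { }, right has 4 {V, Y, H, E}.
      Root H: left subtree has 2 nodes {V, Y}, right has 1 {E}.
        Root V: left subtree has 0 nodes { }, right has 1 {Y}.
  Root N: left subtree has 2 nodes {P, F}, right has 1 {R}.
    Root P: left subtree has 0 nodes { }, right has 1 {F}.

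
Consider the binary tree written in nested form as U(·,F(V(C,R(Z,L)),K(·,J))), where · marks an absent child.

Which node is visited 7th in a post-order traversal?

Post-order visits the left subtree, then the right subtree, then the node.
At U: no left child.
At U: go right to F.
  At F: go left to V.
    At V: go left to C.
      C is a leaf — visit C.
    At V: go right to R.
      At R: go left to Z.
        Z is a leaf — visit Z.
      At R: go right to L.
        L is a leaf — visit L.
      Visit R.
    Visit V.
  At F: go right to K.
    At K: no left child.
    At K: go right to J.
      J is a leaf — visit J.
    Visit K.
  Visit F.
Visit U.
Full post-order sequence: C, Z, L, R, V, J, K, F, U.

K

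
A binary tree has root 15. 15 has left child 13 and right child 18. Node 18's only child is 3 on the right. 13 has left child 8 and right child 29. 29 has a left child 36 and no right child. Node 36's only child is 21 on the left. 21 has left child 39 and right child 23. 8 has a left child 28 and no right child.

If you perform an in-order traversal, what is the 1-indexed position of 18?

In-order visits the left subtree, then the node, then the right subtree.
At 15: go left to 13.
  At 13: go left to 8.
    At 8: go left to 28.
      28 is a leaf — visit 28.
    Visit 8.
    At 8: no right child.
  Visit 13.
  At 13: go right to 29.
    At 29: go left to 36.
      At 36: go left to 21.
        At 21: go left to 39.
          39 is a leaf — visit 39.
        Visit 21.
        At 21: go right to 23.
          23 is a leaf — visit 23.
      Visit 36.
      At 36: no right child.
    Visit 29.
    At 29: no right child.
Visit 15.
At 15: go right to 18.
  At 18: no left child.
  Visit 18.
  At 18: go right to 3.
    3 is a leaf — visit 3.
Full in-order sequence: 28, 8, 13, 39, 21, 23, 36, 29, 15, 18, 3.

10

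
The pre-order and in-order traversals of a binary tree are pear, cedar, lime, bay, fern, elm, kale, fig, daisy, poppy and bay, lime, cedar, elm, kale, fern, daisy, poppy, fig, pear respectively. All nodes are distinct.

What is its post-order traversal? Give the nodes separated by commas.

The first element of pre-order is the root; it splits in-order into left and right subtrees.
Root pear: left subtree has 9 nodes {bay, lime, cedar, elm, kale, fern, daisy, poppy, fig}, right has 0 { }.
  Root cedar: left subtree has 2 nodes {bay, lime}, right has 6 {elm, kale, fern, daisy, poppy, fig}.
    Root lime: left subtree has 1 node {bay}, right has 0 { }.
    Root fern: left subtree has 2 nodes {elm, kale}, right has 3 {daisy, poppy, fig}.
      Root elm: left subtree has 0 nodes { }, right has 1 {kale}.
      Root fig: left subtree has 2 nodes {daisy, poppy}, right has 0 { }.
        Root daisy: left subtree has 0 nodes { }, right has 1 {poppy}.

bay, lime, kale, elm, poppy, daisy, fig, fern, cedar, pear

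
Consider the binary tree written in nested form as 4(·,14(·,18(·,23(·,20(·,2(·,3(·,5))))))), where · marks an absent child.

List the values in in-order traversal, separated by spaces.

In-order visits the left subtree, then the node, then the right subtree.
At 4: no left child.
Visit 4.
At 4: go right to 14.
  At 14: no left child.
  Visit 14.
  At 14: go right to 18.
    At 18: no left child.
    Visit 18.
    At 18: go right to 23.
      At 23: no left child.
      Visit 23.
      At 23: go right to 20.
        At 20: no left child.
        Visit 20.
        At 20: go right to 2.
          At 2: no left child.
          Visit 2.
          At 2: go right to 3.
            At 3: no left child.
            Visit 3.
            At 3: go right to 5.
              5 is a leaf — visit 5.

4 14 18 23 20 2 3 5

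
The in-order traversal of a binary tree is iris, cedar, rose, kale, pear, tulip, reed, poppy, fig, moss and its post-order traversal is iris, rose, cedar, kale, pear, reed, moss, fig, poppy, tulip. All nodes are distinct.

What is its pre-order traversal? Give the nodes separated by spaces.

The last element of post-order is the root; it splits in-order into left and right subtrees.
Root tulip: left subtree has 5 nodes {iris, cedar, rose, kale, pear}, right has 4 {reed, poppy, fig, moss}.
  Root pear: left subtree has 4 nodes {iris, cedar, rose, kale}, right has 0 { }.
    Root kale: left subtree has 3 nodes {iris, cedar, rose}, right has 0 { }.
      Root cedar: left subtree has 1 node {iris}, right has 1 {rose}.
  Root poppy: left subtree has 1 node {reed}, right has 2 {fig, moss}.
    Root fig: left subtree has 0 nodes { }, right has 1 {moss}.

tulip pear kale cedar iris rose poppy reed fig moss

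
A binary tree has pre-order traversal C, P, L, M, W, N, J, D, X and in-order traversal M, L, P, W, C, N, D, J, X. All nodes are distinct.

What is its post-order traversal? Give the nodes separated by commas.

M, L, W, P, D, X, J, N, C

The first element of pre-order is the root; it splits in-order into left and right subtrees.
Root C: left subtree has 4 nodes {M, L, P, W}, right has 4 {N, D, J, X}.
  Root P: left subtree has 2 nodes {M, L}, right has 1 {W}.
    Root L: left subtree has 1 node {M}, right has 0 { }.
  Root N: left subtree has 0 nodes { }, right has 3 {D, J, X}.
    Root J: left subtree has 1 node {D}, right has 1 {X}.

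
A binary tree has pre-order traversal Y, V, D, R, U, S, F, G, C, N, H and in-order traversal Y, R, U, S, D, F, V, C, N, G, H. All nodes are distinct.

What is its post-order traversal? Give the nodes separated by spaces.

The first element of pre-order is the root; it splits in-order into left and right subtrees.
Root Y: left subtree has 0 nodes { }, right has 10 {R, U, S, D, F, V, C, N, G, H}.
  Root V: left subtree has 5 nodes {R, U, S, D, F}, right has 4 {C, N, G, H}.
    Root D: left subtree has 3 nodes {R, U, S}, right has 1 {F}.
      Root R: left subtree has 0 nodes { }, right has 2 {U, S}.
        Root U: left subtree has 0 nodes { }, right has 1 {S}.
    Root G: left subtree has 2 nodes {C, N}, right has 1 {H}.
      Root C: left subtree has 0 nodes { }, right has 1 {N}.

S U R F D N C H G V Y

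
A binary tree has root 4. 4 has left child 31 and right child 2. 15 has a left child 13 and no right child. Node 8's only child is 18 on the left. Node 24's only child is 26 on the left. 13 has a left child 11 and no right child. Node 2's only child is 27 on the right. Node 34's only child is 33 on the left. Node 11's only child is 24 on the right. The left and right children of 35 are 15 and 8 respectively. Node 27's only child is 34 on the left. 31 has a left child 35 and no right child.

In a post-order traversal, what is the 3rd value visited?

11

Post-order visits the left subtree, then the right subtree, then the node.
At 4: go left to 31.
  At 31: go left to 35.
    At 35: go left to 15.
      At 15: go left to 13.
        At 13: go left to 11.
          At 11: no left child.
          At 11: go right to 24.
            At 24: go left to 26.
              26 is a leaf — visit 26.
            At 24: no right child.
            Visit 24.
          Visit 11.
        At 13: no right child.
        Visit 13.
      At 15: no right child.
      Visit 15.
    At 35: go right to 8.
      At 8: go left to 18.
        18 is a leaf — visit 18.
      At 8: no right child.
      Visit 8.
    Visit 35.
  At 31: no right child.
  Visit 31.
At 4: go right to 2.
  At 2: no left child.
  At 2: go right to 27.
    At 27: go left to 34.
      At 34: go left to 33.
        33 is a leaf — visit 33.
      At 34: no right child.
      Visit 34.
    At 27: no right child.
    Visit 27.
  Visit 2.
Visit 4.
Full post-order sequence: 26, 24, 11, 13, 15, 18, 8, 35, 31, 33, 34, 27, 2, 4.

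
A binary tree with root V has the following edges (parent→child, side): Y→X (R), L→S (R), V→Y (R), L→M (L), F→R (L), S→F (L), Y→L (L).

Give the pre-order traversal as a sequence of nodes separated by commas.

V, Y, L, M, S, F, R, X

Pre-order visits the node, then its left subtree, then its right subtree.
Visit V.
At V: no left child.
At V: go right to Y.
  Visit Y.
  At Y: go left to L.
    Visit L.
    At L: go left to M.
      M is a leaf — visit M.
    At L: go right to S.
      Visit S.
      At S: go left to F.
        Visit F.
        At F: go left to R.
          R is a leaf — visit R.
        At F: no right child.
      At S: no right child.
  At Y: go right to X.
    X is a leaf — visit X.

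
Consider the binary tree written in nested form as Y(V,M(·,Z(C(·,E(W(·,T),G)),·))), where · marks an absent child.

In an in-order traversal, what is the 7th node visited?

In-order visits the left subtree, then the node, then the right subtree.
At Y: go left to V.
  V is a leaf — visit V.
Visit Y.
At Y: go right to M.
  At M: no left child.
  Visit M.
  At M: go right to Z.
    At Z: go left to C.
      At C: no left child.
      Visit C.
      At C: go right to E.
        At E: go left to W.
          At W: no left child.
          Visit W.
          At W: go right to T.
            T is a leaf — visit T.
        Visit E.
        At E: go right to G.
          G is a leaf — visit G.
    Visit Z.
    At Z: no right child.
Full in-order sequence: V, Y, M, C, W, T, E, G, Z.

E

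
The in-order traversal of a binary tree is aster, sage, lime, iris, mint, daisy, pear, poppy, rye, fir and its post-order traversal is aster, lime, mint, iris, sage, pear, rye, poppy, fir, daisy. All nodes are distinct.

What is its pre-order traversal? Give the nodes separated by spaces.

daisy sage aster iris lime mint fir poppy pear rye

The last element of post-order is the root; it splits in-order into left and right subtrees.
Root daisy: left subtree has 5 nodes {aster, sage, lime, iris, mint}, right has 4 {pear, poppy, rye, fir}.
  Root sage: left subtree has 1 node {aster}, right has 3 {lime, iris, mint}.
    Root iris: left subtree has 1 node {lime}, right has 1 {mint}.
  Root fir: left subtree has 3 nodes {pear, poppy, rye}, right has 0 { }.
    Root poppy: left subtree has 1 node {pear}, right has 1 {rye}.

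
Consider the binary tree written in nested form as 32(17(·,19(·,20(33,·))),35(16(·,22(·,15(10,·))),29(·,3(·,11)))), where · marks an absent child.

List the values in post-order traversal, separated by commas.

33, 20, 19, 17, 10, 15, 22, 16, 11, 3, 29, 35, 32

Post-order visits the left subtree, then the right subtree, then the node.
At 32: go left to 17.
  At 17: no left child.
  At 17: go right to 19.
    At 19: no left child.
    At 19: go right to 20.
      At 20: go left to 33.
        33 is a leaf — visit 33.
      At 20: no right child.
      Visit 20.
    Visit 19.
  Visit 17.
At 32: go right to 35.
  At 35: go left to 16.
    At 16: no left child.
    At 16: go right to 22.
      At 22: no left child.
      At 22: go right to 15.
        At 15: go left to 10.
          10 is a leaf — visit 10.
        At 15: no right child.
        Visit 15.
      Visit 22.
    Visit 16.
  At 35: go right to 29.
    At 29: no left child.
    At 29: go right to 3.
      At 3: no left child.
      At 3: go right to 11.
        11 is a leaf — visit 11.
      Visit 3.
    Visit 29.
  Visit 35.
Visit 32.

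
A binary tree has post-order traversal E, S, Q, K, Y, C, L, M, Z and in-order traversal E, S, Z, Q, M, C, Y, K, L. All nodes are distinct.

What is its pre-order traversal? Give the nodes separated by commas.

The last element of post-order is the root; it splits in-order into left and right subtrees.
Root Z: left subtree has 2 nodes {E, S}, right has 6 {Q, M, C, Y, K, L}.
  Root S: left subtree has 1 node {E}, right has 0 { }.
  Root M: left subtree has 1 node {Q}, right has 4 {C, Y, K, L}.
    Root L: left subtree has 3 nodes {C, Y, K}, right has 0 { }.
      Root C: left subtree has 0 nodes { }, right has 2 {Y, K}.
        Root Y: left subtree has 0 nodes { }, right has 1 {K}.

Z, S, E, M, Q, L, C, Y, K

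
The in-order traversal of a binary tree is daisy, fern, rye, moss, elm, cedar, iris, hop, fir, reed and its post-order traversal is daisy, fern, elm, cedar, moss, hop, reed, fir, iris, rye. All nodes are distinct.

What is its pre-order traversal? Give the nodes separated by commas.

rye, fern, daisy, iris, moss, cedar, elm, fir, hop, reed

The last element of post-order is the root; it splits in-order into left and right subtrees.
Root rye: left subtree has 2 nodes {daisy, fern}, right has 7 {moss, elm, cedar, iris, hop, fir, reed}.
  Root fern: left subtree has 1 node {daisy}, right has 0 { }.
  Root iris: left subtree has 3 nodes {moss, elm, cedar}, right has 3 {hop, fir, reed}.
    Root moss: left subtree has 0 nodes { }, right has 2 {elm, cedar}.
      Root cedar: left subtree has 1 node {elm}, right has 0 { }.
    Root fir: left subtree has 1 node {hop}, right has 1 {reed}.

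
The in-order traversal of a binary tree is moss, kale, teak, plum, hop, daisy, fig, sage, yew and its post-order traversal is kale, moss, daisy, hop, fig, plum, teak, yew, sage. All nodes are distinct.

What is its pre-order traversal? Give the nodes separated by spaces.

The last element of post-order is the root; it splits in-order into left and right subtrees.
Root sage: left subtree has 7 nodes {moss, kale, teak, plum, hop, daisy, fig}, right has 1 {yew}.
  Root teak: left subtree has 2 nodes {moss, kale}, right has 4 {plum, hop, daisy, fig}.
    Root moss: left subtree has 0 nodes { }, right has 1 {kale}.
    Root plum: left subtree has 0 nodes { }, right has 3 {hop, daisy, fig}.
      Root fig: left subtree has 2 nodes {hop, daisy}, right has 0 { }.
        Root hop: left subtree has 0 nodes { }, right has 1 {daisy}.

sage teak moss kale plum fig hop daisy yew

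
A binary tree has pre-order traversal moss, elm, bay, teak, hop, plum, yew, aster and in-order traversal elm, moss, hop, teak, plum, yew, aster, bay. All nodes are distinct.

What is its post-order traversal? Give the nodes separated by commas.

The first element of pre-order is the root; it splits in-order into left and right subtrees.
Root moss: left subtree has 1 node {elm}, right has 6 {hop, teak, plum, yew, aster, bay}.
  Root bay: left subtree has 5 nodes {hop, teak, plum, yew, aster}, right has 0 { }.
    Root teak: left subtree has 1 node {hop}, right has 3 {plum, yew, aster}.
      Root plum: left subtree has 0 nodes { }, right has 2 {yew, aster}.
        Root yew: left subtree has 0 nodes { }, right has 1 {aster}.

elm, hop, aster, yew, plum, teak, bay, moss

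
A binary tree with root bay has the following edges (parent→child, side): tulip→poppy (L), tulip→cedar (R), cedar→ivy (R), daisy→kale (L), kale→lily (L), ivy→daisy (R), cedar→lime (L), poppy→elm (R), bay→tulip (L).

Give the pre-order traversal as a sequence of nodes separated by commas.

Pre-order visits the node, then its left subtree, then its right subtree.
Visit bay.
At bay: go left to tulip.
  Visit tulip.
  At tulip: go left to poppy.
    Visit poppy.
    At poppy: no left child.
    At poppy: go right to elm.
      elm is a leaf — visit elm.
  At tulip: go right to cedar.
    Visit cedar.
    At cedar: go left to lime.
      lime is a leaf — visit lime.
    At cedar: go right to ivy.
      Visit ivy.
      At ivy: no left child.
      At ivy: go right to daisy.
        Visit daisy.
        At daisy: go left to kale.
          Visit kale.
          At kale: go left to lily.
            lily is a leaf — visit lily.
          At kale: no right child.
        At daisy: no right child.
At bay: no right child.

bay, tulip, poppy, elm, cedar, lime, ivy, daisy, kale, lily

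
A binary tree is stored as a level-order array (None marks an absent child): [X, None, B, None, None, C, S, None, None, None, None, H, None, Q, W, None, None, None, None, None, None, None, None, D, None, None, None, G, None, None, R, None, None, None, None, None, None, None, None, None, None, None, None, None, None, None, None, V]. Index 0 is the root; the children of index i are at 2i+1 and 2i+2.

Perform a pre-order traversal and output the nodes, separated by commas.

X, B, C, H, D, V, S, Q, G, W, R

Pre-order visits the node, then its left subtree, then its right subtree.
Visit X.
At X: no left child.
At X: go right to B.
  Visit B.
  At B: go left to C.
    Visit C.
    At C: go left to H.
      Visit H.
      At H: go left to D.
        Visit D.
        At D: go left to V.
          V is a leaf — visit V.
        At D: no right child.
      At H: no right child.
    At C: no right child.
  At B: go right to S.
    Visit S.
    At S: go left to Q.
      Visit Q.
      At Q: go left to G.
        G is a leaf — visit G.
      At Q: no right child.
    At S: go right to W.
      Visit W.
      At W: no left child.
      At W: go right to R.
        R is a leaf — visit R.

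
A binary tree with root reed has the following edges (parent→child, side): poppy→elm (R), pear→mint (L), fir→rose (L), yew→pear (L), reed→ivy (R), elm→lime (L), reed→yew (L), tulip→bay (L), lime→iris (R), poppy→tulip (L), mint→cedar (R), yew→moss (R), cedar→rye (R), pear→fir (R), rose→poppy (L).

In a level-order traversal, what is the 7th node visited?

fir

Level-order visits nodes level by level from the root, left to right within each level.
Level 0: reed
Level 1: yew, ivy
Level 2: pear, moss
Level 3: mint, fir
Level 4: cedar, rose
Level 5: rye, poppy
Level 6: tulip, elm
Level 7: bay, lime
Level 8: iris
Full level-order sequence: reed, yew, ivy, pear, moss, mint, fir, cedar, rose, rye, poppy, tulip, elm, bay, lime, iris.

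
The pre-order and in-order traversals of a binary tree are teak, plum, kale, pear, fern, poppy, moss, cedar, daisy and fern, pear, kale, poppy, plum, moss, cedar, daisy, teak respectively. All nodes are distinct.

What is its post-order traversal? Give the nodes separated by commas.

fern, pear, poppy, kale, daisy, cedar, moss, plum, teak

The first element of pre-order is the root; it splits in-order into left and right subtrees.
Root teak: left subtree has 8 nodes {fern, pear, kale, poppy, plum, moss, cedar, daisy}, right has 0 { }.
  Root plum: left subtree has 4 nodes {fern, pear, kale, poppy}, right has 3 {moss, cedar, daisy}.
    Root kale: left subtree has 2 nodes {fern, pear}, right has 1 {poppy}.
      Root pear: left subtree has 1 node {fern}, right has 0 { }.
    Root moss: left subtree has 0 nodes { }, right has 2 {cedar, daisy}.
      Root cedar: left subtree has 0 nodes { }, right has 1 {daisy}.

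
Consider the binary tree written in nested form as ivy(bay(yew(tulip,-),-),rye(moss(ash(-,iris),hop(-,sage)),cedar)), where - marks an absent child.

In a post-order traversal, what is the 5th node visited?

ash

Post-order visits the left subtree, then the right subtree, then the node.
At ivy: go left to bay.
  At bay: go left to yew.
    At yew: go left to tulip.
      tulip is a leaf — visit tulip.
    At yew: no right child.
    Visit yew.
  At bay: no right child.
  Visit bay.
At ivy: go right to rye.
  At rye: go left to moss.
    At moss: go left to ash.
      At ash: no left child.
      At ash: go right to iris.
        iris is a leaf — visit iris.
      Visit ash.
    At moss: go right to hop.
      At hop: no left child.
      At hop: go right to sage.
        sage is a leaf — visit sage.
      Visit hop.
    Visit moss.
  At rye: go right to cedar.
    cedar is a leaf — visit cedar.
  Visit rye.
Visit ivy.
Full post-order sequence: tulip, yew, bay, iris, ash, sage, hop, moss, cedar, rye, ivy.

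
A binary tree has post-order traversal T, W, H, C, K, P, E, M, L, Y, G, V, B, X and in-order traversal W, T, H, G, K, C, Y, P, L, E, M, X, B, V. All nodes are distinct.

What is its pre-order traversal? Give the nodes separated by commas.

X, G, H, W, T, Y, K, C, L, P, M, E, B, V

The last element of post-order is the root; it splits in-order into left and right subtrees.
Root X: left subtree has 11 nodes {W, T, H, G, K, C, Y, P, L, E, M}, right has 2 {B, V}.
  Root G: left subtree has 3 nodes {W, T, H}, right has 7 {K, C, Y, P, L, E, M}.
    Root H: left subtree has 2 nodes {W, T}, right has 0 { }.
      Root W: left subtree has 0 nodes { }, right has 1 {T}.
    Root Y: left subtree has 2 nodes {K, C}, right has 4 {P, L, E, M}.
      Root K: left subtree has 0 nodes { }, right has 1 {C}.
      Root L: left subtree has 1 node {P}, right has 2 {E, M}.
        Root M: left subtree has 1 node {E}, right has 0 { }.
  Root B: left subtree has 0 nodes { }, right has 1 {V}.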